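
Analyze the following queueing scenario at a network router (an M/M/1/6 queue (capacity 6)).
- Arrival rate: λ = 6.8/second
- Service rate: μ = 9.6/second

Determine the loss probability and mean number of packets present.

ρ = λ/μ = 6.8/9.6 = 0.70833
P₀ = (1-ρ)/(1-ρ^(K+1)) = (1-0.70833)/(1-0.70833^7) = 0.29167/0.91054 = 0.3203
P_K = P₀×ρ^K = 0.32033 × 0.70833^6 = 0.32033 × 0.12630 = 0.04046
Blocking probability P_6 = 0.04046 (4.05%)
L = ρ[1 - (K+1)ρ^K + Kρ^(K+1)] / [(1-ρ)(1-ρ^(K+1))]
L = 0.70833 × (1 - 7×0.12630 + 6×0.089464) / ((1 - 0.70833) × (1 - 0.089464)) = 1.7408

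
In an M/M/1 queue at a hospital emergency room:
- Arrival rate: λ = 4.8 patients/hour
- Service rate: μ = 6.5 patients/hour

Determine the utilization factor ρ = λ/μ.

Server utilization: ρ = λ/μ
ρ = 4.8/6.5 = 0.7385
The server is busy 73.85% of the time.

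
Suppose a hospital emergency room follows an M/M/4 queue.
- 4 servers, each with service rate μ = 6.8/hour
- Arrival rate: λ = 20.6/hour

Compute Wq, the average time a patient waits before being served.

Traffic intensity: ρ = λ/(cμ) = 20.6/(4×6.8) = 0.7574
Since ρ = 0.7574 < 1, system is stable.
Offered load a = λ/μ = cρ = 20.6/6.8 = 3.0294
P₀ = [ Σₙ₌₀^3 aⁿ/n! + a^4/(4!(1-ρ)) ]⁻¹
Σ = a^0/0! + a^1/1! + a^2/2! + a^3/3! = 1.00000 + 3.02941 + 4.58867 + 4.63365 = 13.2517
a^4/(4!(1-ρ)) = 84.2235/(24 × 0.242647) = 14.4626
P₀ = 1/(13.2517 + 14.4626) = 0.03608
Lq = P₀·a^4·ρ / (4!(1-ρ)²) = 0.036082 × 84.2235 × 0.75735 / (24 × 0.058878) = 1.6288
Wq = Lq/λ = 1.6288/20.6 = 0.07907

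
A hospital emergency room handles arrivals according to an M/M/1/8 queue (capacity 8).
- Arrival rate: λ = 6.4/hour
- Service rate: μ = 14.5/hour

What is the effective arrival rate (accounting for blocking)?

ρ = λ/μ = 6.4/14.5 = 0.44138
P₀ = (1-ρ)/(1-ρ^(K+1)) = (1-0.44138)/(1-0.44138^9) = 0.55862/0.99936 = 0.5590
P_K = P₀×ρ^K = 0.55898 × 0.44138^8 = 0.55898 × 0.0014405 = 0.0008052
λ_eff = λ(1-P_K) = 6.4 × (1 - 0.0008052) = 6.4 × 0.99919 = 6.3948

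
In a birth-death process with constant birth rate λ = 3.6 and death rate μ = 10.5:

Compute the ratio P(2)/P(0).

For constant rates: P(n)/P(0) = (λ/μ)^n
P(2)/P(0) = (3.6/10.5)^2 = 0.3429^2 = 0.1176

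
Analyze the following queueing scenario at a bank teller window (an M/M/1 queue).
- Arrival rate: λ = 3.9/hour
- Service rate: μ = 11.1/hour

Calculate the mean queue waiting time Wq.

First, compute utilization: ρ = λ/μ = 3.9/11.1 = 0.3514
For M/M/1: Wq = λ/(μ(μ-λ))
Wq = 3.9/(11.1 × (11.1-3.9))
Wq = 3.9/(11.1 × 7.20)
Wq = 0.04880 hours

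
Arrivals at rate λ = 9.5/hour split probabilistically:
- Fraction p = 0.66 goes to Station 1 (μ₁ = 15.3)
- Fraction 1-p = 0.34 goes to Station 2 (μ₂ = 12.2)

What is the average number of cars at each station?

Effective rates: λ₁ = 9.5×0.66 = 6.27, λ₂ = 9.5×0.34 = 3.23
Station 1: ρ₁ = 6.27/15.3 = 0.409804, L₁ = ρ₁/(1-ρ₁) = 0.409804/(1-0.409804) = 0.6944
Station 2: ρ₂ = 3.23/12.2 = 0.26475, L₂ = ρ₂/(1-ρ₂) = 0.26475/(1-0.26475) = 0.3601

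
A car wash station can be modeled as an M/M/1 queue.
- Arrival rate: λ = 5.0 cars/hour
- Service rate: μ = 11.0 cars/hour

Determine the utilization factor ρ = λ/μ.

Server utilization: ρ = λ/μ
ρ = 5.0/11.0 = 0.4545
The server is busy 45.45% of the time.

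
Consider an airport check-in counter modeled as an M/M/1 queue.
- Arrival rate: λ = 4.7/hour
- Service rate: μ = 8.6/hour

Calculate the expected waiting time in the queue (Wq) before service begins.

First, compute utilization: ρ = λ/μ = 4.7/8.6 = 0.5465
For M/M/1: Wq = λ/(μ(μ-λ))
Wq = 4.7/(8.6 × (8.6-4.7))
Wq = 4.7/(8.6 × 3.90)
Wq = 0.1401 hours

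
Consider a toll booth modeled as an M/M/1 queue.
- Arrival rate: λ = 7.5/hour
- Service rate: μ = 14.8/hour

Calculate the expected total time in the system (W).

First, compute utilization: ρ = λ/μ = 7.5/14.8 = 0.5068
For M/M/1: W = 1/(μ-λ)
W = 1/(14.8-7.5) = 1/7.30
W = 0.1370 hours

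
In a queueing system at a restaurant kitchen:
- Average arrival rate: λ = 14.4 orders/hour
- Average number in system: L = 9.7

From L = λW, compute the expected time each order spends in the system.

Little's Law: L = λW, so W = L/λ
W = 9.7/14.4 = 0.6736 hours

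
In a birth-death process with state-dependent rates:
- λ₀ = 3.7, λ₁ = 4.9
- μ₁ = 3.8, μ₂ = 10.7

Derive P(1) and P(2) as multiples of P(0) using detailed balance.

Balance equations:
State 0: λ₀P₀ = μ₁P₁ → P₁ = (λ₀/μ₁)P₀ = (3.7/3.8)P₀ = 0.9737P₀
State 1: P₂ = (λ₀λ₁)/(μ₁μ₂)P₀ = (3.7×4.9)/(3.8×10.7)P₀ = 0.4459P₀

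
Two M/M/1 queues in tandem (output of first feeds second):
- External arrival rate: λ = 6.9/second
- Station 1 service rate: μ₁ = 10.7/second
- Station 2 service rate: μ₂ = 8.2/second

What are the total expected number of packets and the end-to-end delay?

By Jackson's theorem, each station behaves as independent M/M/1.
Station 1: ρ₁ = 6.9/10.7 = 0.6449, L₁ = ρ₁/(1-ρ₁) = λ/(μ₁-λ) = 6.9/3.80 = 1.8158
Station 2: ρ₂ = 6.9/8.2 = 0.8415, L₂ = ρ₂/(1-ρ₂) = λ/(μ₂-λ) = 6.9/1.30 = 5.3077
Total: L = L₁ + L₂ = 1.8158 + 5.3077 = 7.1235
W = L/λ = 7.1235/6.9 = 1.0324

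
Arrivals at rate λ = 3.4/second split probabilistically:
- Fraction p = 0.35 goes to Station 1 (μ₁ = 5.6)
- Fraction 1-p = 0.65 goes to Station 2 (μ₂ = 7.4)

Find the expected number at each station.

Effective rates: λ₁ = 3.4×0.35 = 1.19, λ₂ = 3.4×0.65 = 2.21
Station 1: ρ₁ = 1.19/5.6 = 0.2125, L₁ = ρ₁/(1-ρ₁) = 0.2125/(1-0.2125) = 0.2698
Station 2: ρ₂ = 2.21/7.4 = 0.29865, L₂ = ρ₂/(1-ρ₂) = 0.29865/(1-0.29865) = 0.4258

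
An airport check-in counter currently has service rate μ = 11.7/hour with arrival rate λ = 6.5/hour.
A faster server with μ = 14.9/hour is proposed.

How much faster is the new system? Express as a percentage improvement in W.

System 1: ρ₁ = 6.5/11.7 = 0.5556, W₁ = 1/(11.7-6.5) = 0.192308
System 2: ρ₂ = 6.5/14.9 = 0.4362, W₂ = 1/(14.9-6.5) = 0.119048
Improvement: (W₁-W₂)/W₁ = (0.192308-0.119048)/0.192308 = 38.10%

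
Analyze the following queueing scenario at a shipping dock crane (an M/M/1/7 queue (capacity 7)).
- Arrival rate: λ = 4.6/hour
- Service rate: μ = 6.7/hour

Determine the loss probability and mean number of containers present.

ρ = λ/μ = 4.6/6.7 = 0.68657
P₀ = (1-ρ)/(1-ρ^(K+1)) = (1-0.68657)/(1-0.68657^8) = 0.3134/0.9506 = 0.3297
P_K = P₀×ρ^K = 0.3297 × 0.68657^7 = 0.3297 × 0.07191 = 0.02371
Blocking probability P_7 = 0.02371 (2.37%)
L = ρ[1 - (K+1)ρ^K + Kρ^(K+1)] / [(1-ρ)(1-ρ^(K+1))]
L = 0.68657 × (1 - 8×0.07191 + 7×0.04937) / ((1 - 0.68657) × (1 - 0.04937)) = 1.7750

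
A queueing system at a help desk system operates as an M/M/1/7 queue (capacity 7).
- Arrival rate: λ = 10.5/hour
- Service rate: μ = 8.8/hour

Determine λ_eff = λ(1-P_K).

ρ = λ/μ = 10.5/8.8 = 1.1932
P₀ = (1-ρ)/(1-ρ^(K+1)) = (1-1.1932)/(1-1.1932^8) = -0.1932/-3.1087 = 0.06215
P_K = P₀×ρ^K = 0.06215 × 1.1932^7 = 0.06215 × 3.4434 = 0.2140
λ_eff = λ(1-P_K) = 10.5 × (1 - 0.21399) = 10.5 × 0.78601 = 8.2531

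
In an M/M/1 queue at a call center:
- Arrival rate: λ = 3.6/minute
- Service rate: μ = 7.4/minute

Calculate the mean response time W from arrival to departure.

First, compute utilization: ρ = λ/μ = 3.6/7.4 = 0.4865
For M/M/1: W = 1/(μ-λ)
W = 1/(7.4-3.6) = 1/3.80
W = 0.2632 minutes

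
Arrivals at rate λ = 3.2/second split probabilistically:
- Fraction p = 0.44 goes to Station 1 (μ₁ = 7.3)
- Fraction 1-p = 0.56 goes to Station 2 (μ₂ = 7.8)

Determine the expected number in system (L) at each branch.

Effective rates: λ₁ = 3.2×0.44 = 1.408, λ₂ = 3.2×0.56 = 1.792
Station 1: ρ₁ = 1.408/7.3 = 0.1929, L₁ = ρ₁/(1-ρ₁) = 0.1929/(1-0.1929) = 0.2390
Station 2: ρ₂ = 1.792/7.8 = 0.22974, L₂ = ρ₂/(1-ρ₂) = 0.22974/(1-0.22974) = 0.2983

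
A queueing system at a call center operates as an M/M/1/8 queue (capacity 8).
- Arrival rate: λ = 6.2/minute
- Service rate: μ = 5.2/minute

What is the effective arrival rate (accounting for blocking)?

ρ = λ/μ = 6.2/5.2 = 1.1923
P₀ = (1-ρ)/(1-ρ^(K+1)) = (1-1.1923)/(1-1.1923^9) = -0.1923/-3.8693 = 0.04970
P_K = P₀×ρ^K = 0.04970 × 1.1923^8 = 0.04970 × 4.0840 = 0.2030
λ_eff = λ(1-P_K) = 6.2 × (1 - 0.20297) = 6.2 × 0.79703 = 4.9416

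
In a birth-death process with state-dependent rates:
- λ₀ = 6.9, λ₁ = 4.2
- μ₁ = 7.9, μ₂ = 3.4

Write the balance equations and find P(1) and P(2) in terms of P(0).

Balance equations:
State 0: λ₀P₀ = μ₁P₁ → P₁ = (λ₀/μ₁)P₀ = (6.9/7.9)P₀ = 0.8734P₀
State 1: P₂ = (λ₀λ₁)/(μ₁μ₂)P₀ = (6.9×4.2)/(7.9×3.4)P₀ = 1.0789P₀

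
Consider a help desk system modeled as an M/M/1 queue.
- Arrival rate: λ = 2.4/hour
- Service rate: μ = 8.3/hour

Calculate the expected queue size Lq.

ρ = λ/μ = 2.4/8.3 = 0.2892
For M/M/1: Lq = λ²/(μ(μ-λ))
Lq = 5.76/(8.3 × 5.90)
Lq = 0.1176 tickets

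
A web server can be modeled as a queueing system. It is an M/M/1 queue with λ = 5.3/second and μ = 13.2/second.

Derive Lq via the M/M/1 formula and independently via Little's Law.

Method 1 (direct): Lq = λ²/(μ(μ-λ)) = 28.09/(13.2 × 7.90) = 0.2694

Method 2 (Little's Law):
W = 1/(μ-λ) = 1/7.90 = 0.1265823
Wq = W - 1/μ = 0.1265823 - 0.07575758 = 0.050825
Lq = λWq = 5.3 × 0.050825 = 0.2694 ✔ (matches Method 1)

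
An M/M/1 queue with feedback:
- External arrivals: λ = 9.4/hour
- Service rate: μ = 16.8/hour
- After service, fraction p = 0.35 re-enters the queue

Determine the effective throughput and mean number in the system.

Effective arrival rate: λ_eff = λ/(1-p) = 9.4/(1-0.35) = 9.4/0.65 = 14.46154
ρ = λ_eff/μ = 14.46154/16.8 = 0.860806
L = ρ/(1-ρ) = 0.860806/(1-0.860806) = 6.1842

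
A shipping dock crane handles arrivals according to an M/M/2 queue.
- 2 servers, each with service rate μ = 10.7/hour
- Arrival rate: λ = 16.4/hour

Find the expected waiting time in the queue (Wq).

Traffic intensity: ρ = λ/(cμ) = 16.4/(2×10.7) = 0.7664
Since ρ = 0.7664 < 1, system is stable.
Offered load a = λ/μ = cρ = 16.4/10.7 = 1.5327
P₀ = [ Σₙ₌₀^1 aⁿ/n! + a^2/(2!(1-ρ)) ]⁻¹
Σ = a^0/0! + a^1/1! = 1.0000 + 1.5327 = 2.5327
a^2/(2!(1-ρ)) = 2.34920/(2 × 0.233645) = 5.0273
P₀ = 1/(2.5327 + 5.0273) = 0.1323
Lq = P₀·a^2·ρ / (2!(1-ρ)²) = 0.13228 × 2.3492 × 0.76636 / (2 × 0.054590) = 2.1812
Wq = Lq/λ = 2.1812/16.4 = 0.1330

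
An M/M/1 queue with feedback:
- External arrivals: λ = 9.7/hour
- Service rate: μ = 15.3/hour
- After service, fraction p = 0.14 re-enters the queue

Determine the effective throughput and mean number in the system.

Effective arrival rate: λ_eff = λ/(1-p) = 9.7/(1-0.14) = 9.7/0.86 = 11.27907
ρ = λ_eff/μ = 11.27907/15.3 = 0.737194
L = ρ/(1-ρ) = 0.737194/(1-0.737194) = 2.8051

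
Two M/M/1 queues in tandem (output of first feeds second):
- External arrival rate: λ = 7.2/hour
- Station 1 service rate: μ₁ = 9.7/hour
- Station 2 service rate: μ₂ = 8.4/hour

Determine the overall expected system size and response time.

By Jackson's theorem, each station behaves as independent M/M/1.
Station 1: ρ₁ = 7.2/9.7 = 0.7423, L₁ = ρ₁/(1-ρ₁) = λ/(μ₁-λ) = 7.2/2.50 = 2.8800
Station 2: ρ₂ = 7.2/8.4 = 0.8571, L₂ = ρ₂/(1-ρ₂) = λ/(μ₂-λ) = 7.2/1.20 = 6.0000
Total: L = L₁ + L₂ = 2.8800 + 6.0000 = 8.8800
W = L/λ = 8.8800/7.2 = 1.2333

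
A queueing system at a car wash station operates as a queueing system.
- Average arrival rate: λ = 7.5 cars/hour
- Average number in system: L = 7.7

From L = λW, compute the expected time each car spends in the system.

Little's Law: L = λW, so W = L/λ
W = 7.7/7.5 = 1.0267 hours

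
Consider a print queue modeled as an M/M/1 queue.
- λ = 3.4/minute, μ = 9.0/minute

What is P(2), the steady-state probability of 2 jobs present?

ρ = λ/μ = 3.4/9.0 = 0.37778
P(n) = (1-ρ)ρⁿ
P(2) = (1-0.37778) × 0.37778^2
P(2) = 0.62222 × 0.14272
P(2) = 0.08880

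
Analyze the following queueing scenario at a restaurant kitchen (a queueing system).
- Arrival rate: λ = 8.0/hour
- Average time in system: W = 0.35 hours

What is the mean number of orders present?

Little's Law: L = λW
L = 8.0 × 0.35 = 2.8000 orders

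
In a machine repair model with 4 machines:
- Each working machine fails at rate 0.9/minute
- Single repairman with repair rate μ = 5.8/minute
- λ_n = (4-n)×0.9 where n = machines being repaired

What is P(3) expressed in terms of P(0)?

P(3)/P(0) = ∏_{i=0}^{3-1} λ_i/μ_{i+1}
= (4-0)×0.9/5.8 × (4-1)×0.9/5.8 × (4-2)×0.9/5.8
= 0.08967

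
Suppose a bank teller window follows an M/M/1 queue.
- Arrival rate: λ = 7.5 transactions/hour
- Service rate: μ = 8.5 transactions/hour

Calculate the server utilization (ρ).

Server utilization: ρ = λ/μ
ρ = 7.5/8.5 = 0.8824
The server is busy 88.24% of the time.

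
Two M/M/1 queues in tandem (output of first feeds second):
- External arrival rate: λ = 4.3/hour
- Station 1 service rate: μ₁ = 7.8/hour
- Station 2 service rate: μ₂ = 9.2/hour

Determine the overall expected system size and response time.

By Jackson's theorem, each station behaves as independent M/M/1.
Station 1: ρ₁ = 4.3/7.8 = 0.5513, L₁ = ρ₁/(1-ρ₁) = λ/(μ₁-λ) = 4.3/3.50 = 1.2286
Station 2: ρ₂ = 4.3/9.2 = 0.4674, L₂ = ρ₂/(1-ρ₂) = λ/(μ₂-λ) = 4.3/4.90 = 0.87755
Total: L = L₁ + L₂ = 1.2286 + 0.87755 = 2.1061
W = L/λ = 2.1061/4.3 = 0.4898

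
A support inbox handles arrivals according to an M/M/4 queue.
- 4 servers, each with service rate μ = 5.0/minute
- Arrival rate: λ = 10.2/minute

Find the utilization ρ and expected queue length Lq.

Traffic intensity: ρ = λ/(cμ) = 10.2/(4×5.0) = 0.5100
Since ρ = 0.5100 < 1, system is stable.
Offered load a = λ/μ = cρ = 10.2/5.0 = 2.0400
P₀ = [ Σₙ₌₀^3 aⁿ/n! + a^4/(4!(1-ρ)) ]⁻¹
Σ = a^0/0! + a^1/1! + a^2/2! + a^3/3! = 1.0000 + 2.0400 + 2.0808 + 1.4149 = 6.5357
a^4/(4!(1-ρ)) = 17.3189/(24 × 0.4900) = 1.4727
P₀ = 1/(6.5357 + 1.4727) = 0.1249
Lq = P₀·a^4·ρ / (4!(1-ρ)²) = 0.1249 × 17.3189 × 0.5100 / (24 × 0.2401) = 0.1914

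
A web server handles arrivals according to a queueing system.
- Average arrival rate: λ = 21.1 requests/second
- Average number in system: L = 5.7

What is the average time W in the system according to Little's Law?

Little's Law: L = λW, so W = L/λ
W = 5.7/21.1 = 0.2701 seconds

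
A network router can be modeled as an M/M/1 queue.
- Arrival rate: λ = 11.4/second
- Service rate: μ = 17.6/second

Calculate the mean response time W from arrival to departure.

First, compute utilization: ρ = λ/μ = 11.4/17.6 = 0.6477
For M/M/1: W = 1/(μ-λ)
W = 1/(17.6-11.4) = 1/6.20
W = 0.1613 seconds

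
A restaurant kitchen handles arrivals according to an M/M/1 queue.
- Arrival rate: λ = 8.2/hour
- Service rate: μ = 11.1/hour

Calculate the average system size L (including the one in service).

ρ = λ/μ = 8.2/11.1 = 0.7387
For M/M/1: L = λ/(μ-λ)
L = 8.2/(11.1-8.2) = 8.2/2.90
L = 2.8276 orders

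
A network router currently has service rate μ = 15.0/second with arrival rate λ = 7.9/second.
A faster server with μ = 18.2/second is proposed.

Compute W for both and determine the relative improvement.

System 1: ρ₁ = 7.9/15.0 = 0.5267, W₁ = 1/(15.0-7.9) = 0.14085
System 2: ρ₂ = 7.9/18.2 = 0.4341, W₂ = 1/(18.2-7.9) = 0.097087
Improvement: (W₁-W₂)/W₁ = (0.14085-0.097087)/0.14085 = 31.07%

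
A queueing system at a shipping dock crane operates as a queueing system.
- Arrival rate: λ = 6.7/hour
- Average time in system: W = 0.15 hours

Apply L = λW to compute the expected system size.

Little's Law: L = λW
L = 6.7 × 0.15 = 1.0050 containers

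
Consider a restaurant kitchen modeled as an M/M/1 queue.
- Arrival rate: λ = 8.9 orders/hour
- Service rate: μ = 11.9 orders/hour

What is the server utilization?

Server utilization: ρ = λ/μ
ρ = 8.9/11.9 = 0.7479
The server is busy 74.79% of the time.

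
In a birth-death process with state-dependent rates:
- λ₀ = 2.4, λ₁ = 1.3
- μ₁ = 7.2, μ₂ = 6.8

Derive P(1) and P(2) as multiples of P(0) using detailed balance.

Balance equations:
State 0: λ₀P₀ = μ₁P₁ → P₁ = (λ₀/μ₁)P₀ = (2.4/7.2)P₀ = 0.3333P₀
State 1: P₂ = (λ₀λ₁)/(μ₁μ₂)P₀ = (2.4×1.3)/(7.2×6.8)P₀ = 0.06373P₀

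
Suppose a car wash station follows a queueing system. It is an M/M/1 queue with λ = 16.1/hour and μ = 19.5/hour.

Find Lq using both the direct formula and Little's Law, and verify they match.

Method 1 (direct): Lq = λ²/(μ(μ-λ)) = 259.21/(19.5 × 3.40) = 3.9097

Method 2 (Little's Law):
W = 1/(μ-λ) = 1/3.40 = 0.29412
Wq = W - 1/μ = 0.29412 - 0.051282 = 0.24284
Lq = λWq = 16.1 × 0.24284 = 3.9097 ✔ (matches Method 1)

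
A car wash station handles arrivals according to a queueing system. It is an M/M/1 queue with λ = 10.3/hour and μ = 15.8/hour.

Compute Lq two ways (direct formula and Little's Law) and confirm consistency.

Method 1 (direct): Lq = λ²/(μ(μ-λ)) = 106.09/(15.8 × 5.50) = 1.2208

Method 2 (Little's Law):
W = 1/(μ-λ) = 1/5.50 = 0.181818
Wq = W - 1/μ = 0.181818 - 0.0632911 = 0.118527
Lq = λWq = 10.3 × 0.118527 = 1.2208 ✔ (matches Method 1)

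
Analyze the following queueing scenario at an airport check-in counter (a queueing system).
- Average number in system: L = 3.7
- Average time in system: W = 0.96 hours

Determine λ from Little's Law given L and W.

Little's Law: L = λW, so λ = L/W
λ = 3.7/0.96 = 3.8542 passengers/hour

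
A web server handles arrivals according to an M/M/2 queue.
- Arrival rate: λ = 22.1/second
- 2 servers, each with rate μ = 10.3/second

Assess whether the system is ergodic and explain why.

Stability requires ρ = λ/(cμ) < 1
ρ = 22.1/(2 × 10.3) = 22.1/20.60 = 1.0728
Since 1.0728 ≥ 1, the system is UNSTABLE.
Need c > λ/μ = 22.1/10.3 = 2.15.
Minimum servers needed: c = 3.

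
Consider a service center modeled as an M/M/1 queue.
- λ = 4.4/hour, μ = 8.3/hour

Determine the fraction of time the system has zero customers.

ρ = λ/μ = 4.4/8.3 = 0.5301
P(0) = 1 - ρ = 1 - 0.5301 = 0.4699
The server is idle 46.99% of the time.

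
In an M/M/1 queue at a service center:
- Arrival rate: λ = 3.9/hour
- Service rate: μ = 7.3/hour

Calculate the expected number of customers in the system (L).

ρ = λ/μ = 3.9/7.3 = 0.5342
For M/M/1: L = λ/(μ-λ)
L = 3.9/(7.3-3.9) = 3.9/3.40
L = 1.1471 customers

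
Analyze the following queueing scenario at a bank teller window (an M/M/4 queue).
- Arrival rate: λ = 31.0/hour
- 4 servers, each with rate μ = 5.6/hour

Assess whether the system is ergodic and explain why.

Stability requires ρ = λ/(cμ) < 1
ρ = 31.0/(4 × 5.6) = 31.0/22.40 = 1.3839
Since 1.3839 ≥ 1, the system is UNSTABLE.
Need c > λ/μ = 31.0/5.6 = 5.54.
Minimum servers needed: c = 6.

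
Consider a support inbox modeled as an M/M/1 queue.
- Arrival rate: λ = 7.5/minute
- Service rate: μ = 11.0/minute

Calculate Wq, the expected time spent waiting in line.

First, compute utilization: ρ = λ/μ = 7.5/11.0 = 0.6818
For M/M/1: Wq = λ/(μ(μ-λ))
Wq = 7.5/(11.0 × (11.0-7.5))
Wq = 7.5/(11.0 × 3.50)
Wq = 0.1948 minutes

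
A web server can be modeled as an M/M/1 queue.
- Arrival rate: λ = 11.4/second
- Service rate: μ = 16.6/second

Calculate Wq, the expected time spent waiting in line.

First, compute utilization: ρ = λ/μ = 11.4/16.6 = 0.6867
For M/M/1: Wq = λ/(μ(μ-λ))
Wq = 11.4/(16.6 × (16.6-11.4))
Wq = 11.4/(16.6 × 5.20)
Wq = 0.1321 seconds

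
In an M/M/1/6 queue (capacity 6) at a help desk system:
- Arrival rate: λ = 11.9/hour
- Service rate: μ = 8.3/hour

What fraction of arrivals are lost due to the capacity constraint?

ρ = λ/μ = 11.9/8.3 = 1.4337
P₀ = (1-ρ)/(1-ρ^(K+1)) = (1-1.4337)/(1-1.4337^7) = -0.4337/-11.4511 = 0.03787
P_K = P₀×ρ^K = 0.03787 × 1.4337^6 = 0.03787 × 8.6846 = 0.3289
Blocking probability = 32.89%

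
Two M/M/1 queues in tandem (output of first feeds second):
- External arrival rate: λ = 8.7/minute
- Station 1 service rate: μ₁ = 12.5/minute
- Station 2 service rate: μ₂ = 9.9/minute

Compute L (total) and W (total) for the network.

By Jackson's theorem, each station behaves as independent M/M/1.
Station 1: ρ₁ = 8.7/12.5 = 0.6960, L₁ = ρ₁/(1-ρ₁) = λ/(μ₁-λ) = 8.7/3.80 = 2.2895
Station 2: ρ₂ = 8.7/9.9 = 0.8788, L₂ = ρ₂/(1-ρ₂) = λ/(μ₂-λ) = 8.7/1.20 = 7.2500
Total: L = L₁ + L₂ = 2.2895 + 7.2500 = 9.5395
W = L/λ = 9.5395/8.7 = 1.0965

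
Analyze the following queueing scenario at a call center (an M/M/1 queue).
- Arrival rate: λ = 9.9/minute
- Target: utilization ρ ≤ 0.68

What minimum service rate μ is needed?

ρ = λ/μ, so μ = λ/ρ
μ ≥ 9.9/0.68 = 14.5588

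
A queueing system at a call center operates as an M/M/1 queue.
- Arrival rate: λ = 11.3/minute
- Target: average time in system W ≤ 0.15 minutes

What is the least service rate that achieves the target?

For M/M/1: W = 1/(μ-λ)
Need W ≤ 0.15, so 1/(μ-λ) ≤ 0.15
μ - λ ≥ 1/0.15 = 6.6667
μ ≥ 11.3 + 6.6667 = 17.9667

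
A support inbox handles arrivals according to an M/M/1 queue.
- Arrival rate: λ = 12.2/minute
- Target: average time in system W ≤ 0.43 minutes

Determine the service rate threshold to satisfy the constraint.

For M/M/1: W = 1/(μ-λ)
Need W ≤ 0.43, so 1/(μ-λ) ≤ 0.43
μ - λ ≥ 1/0.43 = 2.3256
μ ≥ 12.2 + 2.3256 = 14.5256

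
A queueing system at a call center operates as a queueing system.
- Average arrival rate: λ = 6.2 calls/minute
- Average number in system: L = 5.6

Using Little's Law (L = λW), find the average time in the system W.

Little's Law: L = λW, so W = L/λ
W = 5.6/6.2 = 0.9032 minutes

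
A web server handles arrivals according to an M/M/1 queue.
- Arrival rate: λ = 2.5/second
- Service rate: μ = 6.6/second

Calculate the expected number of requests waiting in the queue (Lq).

ρ = λ/μ = 2.5/6.6 = 0.3788
For M/M/1: Lq = λ²/(μ(μ-λ))
Lq = 6.25/(6.6 × 4.10)
Lq = 0.2310 requests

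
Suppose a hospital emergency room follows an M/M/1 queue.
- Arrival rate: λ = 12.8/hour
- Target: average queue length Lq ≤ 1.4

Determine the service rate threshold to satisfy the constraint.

For M/M/1: Lq = λ²/(μ(μ-λ))
Need Lq ≤ 1.4, i.e. μ(μ-λ) ≥ λ²/1.4
μ² - 12.8μ - 163.84/1.4 ≥ 0  →  μ² - 12.8μ - 117.02857 ≥ 0
Quadratic formula (positive root): μ = [λ + √(λ² + 4×117.02857)]/2
Discriminant: 163.84 + 4×117.02857 = 631.9543, √631.9543 = 25.138701
μ ≥ (12.8 + 25.138701)/2 = 18.9694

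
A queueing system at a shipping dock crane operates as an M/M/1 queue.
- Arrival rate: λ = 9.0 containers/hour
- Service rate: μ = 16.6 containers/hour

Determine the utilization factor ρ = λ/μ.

Server utilization: ρ = λ/μ
ρ = 9.0/16.6 = 0.5422
The server is busy 54.22% of the time.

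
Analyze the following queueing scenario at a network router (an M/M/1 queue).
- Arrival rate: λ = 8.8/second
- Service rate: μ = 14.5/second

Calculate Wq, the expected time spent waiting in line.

First, compute utilization: ρ = λ/μ = 8.8/14.5 = 0.6069
For M/M/1: Wq = λ/(μ(μ-λ))
Wq = 8.8/(14.5 × (14.5-8.8))
Wq = 8.8/(14.5 × 5.70)
Wq = 0.1065 seconds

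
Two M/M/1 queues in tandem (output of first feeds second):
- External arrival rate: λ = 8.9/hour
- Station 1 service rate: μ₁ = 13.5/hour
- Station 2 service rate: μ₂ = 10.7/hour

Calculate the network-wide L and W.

By Jackson's theorem, each station behaves as independent M/M/1.
Station 1: ρ₁ = 8.9/13.5 = 0.6593, L₁ = ρ₁/(1-ρ₁) = λ/(μ₁-λ) = 8.9/4.60 = 1.9348
Station 2: ρ₂ = 8.9/10.7 = 0.8318, L₂ = ρ₂/(1-ρ₂) = λ/(μ₂-λ) = 8.9/1.80 = 4.9444
Total: L = L₁ + L₂ = 1.9348 + 4.9444 = 6.8792
W = L/λ = 6.8792/8.9 = 0.7729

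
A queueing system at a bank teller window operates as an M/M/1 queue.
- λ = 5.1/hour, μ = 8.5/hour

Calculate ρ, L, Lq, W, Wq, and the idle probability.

Step 1: ρ = λ/μ = 5.1/8.5 = 0.6000
Step 2: L = λ/(μ-λ) = 5.1/3.40 = 1.5000
Step 3: Lq = λ²/(μ(μ-λ)) = 26.01/(8.5×3.40) = 0.9000
Step 4: W = 1/(μ-λ) = 1/3.40 = 0.29412
Step 5: Wq = λ/(μ(μ-λ)) = 5.1/(8.5×3.40) = 0.1765
Step 6: P(0) = 1-ρ = 0.4000
Verify: L = λW = 5.1×0.29412 = 1.5000 ✔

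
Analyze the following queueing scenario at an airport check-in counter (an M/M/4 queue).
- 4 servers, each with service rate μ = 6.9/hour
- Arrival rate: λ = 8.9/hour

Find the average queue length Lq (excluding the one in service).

Traffic intensity: ρ = λ/(cμ) = 8.9/(4×6.9) = 0.3225
Since ρ = 0.3225 < 1, system is stable.
Offered load a = λ/μ = cρ = 8.9/6.9 = 1.2899
P₀ = [ Σₙ₌₀^3 aⁿ/n! + a^4/(4!(1-ρ)) ]⁻¹
Σ = a^0/0! + a^1/1! + a^2/2! + a^3/3! = 1.0000 + 1.2899 + 0.83186 + 0.35766 = 3.4794
a^4/(4!(1-ρ)) = 2.7680/(24 × 0.6775) = 0.1702
P₀ = 1/(3.4794 + 0.1702) = 0.2740
Lq = P₀·a^4·ρ / (4!(1-ρ)²) = 0.2740 × 2.7680 × 0.3225 / (24 × 0.4591) = 0.02220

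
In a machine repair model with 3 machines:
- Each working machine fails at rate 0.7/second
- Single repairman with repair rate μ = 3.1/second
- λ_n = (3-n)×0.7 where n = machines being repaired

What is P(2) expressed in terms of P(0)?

P(2)/P(0) = ∏_{i=0}^{2-1} λ_i/μ_{i+1}
= (3-0)×0.7/3.1 × (3-1)×0.7/3.1
= 0.3059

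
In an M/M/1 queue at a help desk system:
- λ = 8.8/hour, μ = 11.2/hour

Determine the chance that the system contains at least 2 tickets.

ρ = λ/μ = 8.8/11.2 = 0.7857
P(N ≥ n) = ρⁿ
P(N ≥ 2) = 0.7857^2
P(N ≥ 2) = 0.6173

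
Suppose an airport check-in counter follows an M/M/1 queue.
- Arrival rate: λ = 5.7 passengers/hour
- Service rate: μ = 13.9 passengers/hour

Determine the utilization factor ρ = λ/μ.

Server utilization: ρ = λ/μ
ρ = 5.7/13.9 = 0.4101
The server is busy 41.01% of the time.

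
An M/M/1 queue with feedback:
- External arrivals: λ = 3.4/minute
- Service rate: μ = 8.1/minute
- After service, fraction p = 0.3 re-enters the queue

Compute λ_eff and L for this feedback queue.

Effective arrival rate: λ_eff = λ/(1-p) = 3.4/(1-0.3) = 3.4/0.70 = 4.85714
ρ = λ_eff/μ = 4.85714/8.1 = 0.59965
L = ρ/(1-ρ) = 0.59965/(1-0.59965) = 1.4978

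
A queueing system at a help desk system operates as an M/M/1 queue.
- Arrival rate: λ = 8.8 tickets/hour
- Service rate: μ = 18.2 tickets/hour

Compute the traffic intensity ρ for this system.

Server utilization: ρ = λ/μ
ρ = 8.8/18.2 = 0.4835
The server is busy 48.35% of the time.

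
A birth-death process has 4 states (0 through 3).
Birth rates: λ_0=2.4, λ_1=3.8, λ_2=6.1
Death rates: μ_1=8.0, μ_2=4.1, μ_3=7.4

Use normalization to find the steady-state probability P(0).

Ratios P(n)/P(0) = (λ₀···λₙ₋₁)/(μ₁···μₙ):
P(1)/P(0) = (2.4)/(8.0) = 0.30000
P(2)/P(0) = (2.4×3.8)/(8.0×4.1) = 0.27805
P(3)/P(0) = (2.4×3.8×6.1)/(8.0×4.1×7.4) = 0.22920

Normalization: ∑ P(n) = 1
P(0) × (1.0000 + 0.30000 + 0.27805 + 0.22920) = 1
P(0) × 1.8073 = 1
P(0) = 1/1.8073 = 0.5533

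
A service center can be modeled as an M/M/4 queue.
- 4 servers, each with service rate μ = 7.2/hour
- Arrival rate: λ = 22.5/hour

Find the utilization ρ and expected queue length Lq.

Traffic intensity: ρ = λ/(cμ) = 22.5/(4×7.2) = 0.7812
Since ρ = 0.7812 < 1, system is stable.
Offered load a = λ/μ = cρ = 22.5/7.2 = 3.1250
P₀ = [ Σₙ₌₀^3 aⁿ/n! + a^4/(4!(1-ρ)) ]⁻¹
Σ = a^0/0! + a^1/1! + a^2/2! + a^3/3! = 1.0000 + 3.1250 + 4.8828 + 5.0863 = 14.0941
a^4/(4!(1-ρ)) = 95.3674/(24 × 0.21875) = 18.1652
P₀ = 1/(14.0941 + 18.1652) = 0.03100
Lq = P₀·a^4·ρ / (4!(1-ρ)²) = 0.03100 × 95.3674 × 0.7812 / (24 × 0.04785) = 2.0111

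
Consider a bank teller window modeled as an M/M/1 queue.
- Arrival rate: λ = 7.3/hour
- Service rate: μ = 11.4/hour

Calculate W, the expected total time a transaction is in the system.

First, compute utilization: ρ = λ/μ = 7.3/11.4 = 0.6404
For M/M/1: W = 1/(μ-λ)
W = 1/(11.4-7.3) = 1/4.10
W = 0.2439 hours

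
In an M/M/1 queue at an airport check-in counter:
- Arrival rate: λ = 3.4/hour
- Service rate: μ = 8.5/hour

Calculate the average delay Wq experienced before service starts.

First, compute utilization: ρ = λ/μ = 3.4/8.5 = 0.4000
For M/M/1: Wq = λ/(μ(μ-λ))
Wq = 3.4/(8.5 × (8.5-3.4))
Wq = 3.4/(8.5 × 5.10)
Wq = 0.07843 hours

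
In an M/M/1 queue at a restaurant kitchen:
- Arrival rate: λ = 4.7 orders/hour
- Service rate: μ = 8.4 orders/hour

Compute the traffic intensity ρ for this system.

Server utilization: ρ = λ/μ
ρ = 4.7/8.4 = 0.5595
The server is busy 55.95% of the time.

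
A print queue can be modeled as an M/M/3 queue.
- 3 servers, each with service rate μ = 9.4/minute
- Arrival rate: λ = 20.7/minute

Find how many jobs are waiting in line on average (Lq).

Traffic intensity: ρ = λ/(cμ) = 20.7/(3×9.4) = 0.7340
Since ρ = 0.7340 < 1, system is stable.
Offered load a = λ/μ = cρ = 20.7/9.4 = 2.2021
P₀ = [ Σₙ₌₀^2 aⁿ/n! + a^3/(3!(1-ρ)) ]⁻¹
Σ = a^0/0! + a^1/1! + a^2/2! = 1.0000 + 2.2021 + 2.4247 = 5.6268
a^3/(3!(1-ρ)) = 10.6789/(6 × 0.265957) = 6.6921
P₀ = 1/(5.6268 + 6.6921) = 0.08118
Lq = P₀·a^3·ρ / (3!(1-ρ)²) = 0.081176 × 10.6789 × 0.73404 / (6 × 0.070733) = 1.4993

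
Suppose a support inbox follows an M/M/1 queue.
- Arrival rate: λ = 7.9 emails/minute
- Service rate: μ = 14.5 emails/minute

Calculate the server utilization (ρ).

Server utilization: ρ = λ/μ
ρ = 7.9/14.5 = 0.5448
The server is busy 54.48% of the time.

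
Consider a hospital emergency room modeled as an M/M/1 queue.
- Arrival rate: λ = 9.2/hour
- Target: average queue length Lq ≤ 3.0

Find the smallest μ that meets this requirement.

For M/M/1: Lq = λ²/(μ(μ-λ))
Need Lq ≤ 3.0, i.e. μ(μ-λ) ≥ λ²/3.0
μ² - 9.2μ - 84.64/3.0 ≥ 0  →  μ² - 9.2μ - 28.21333 ≥ 0
Quadratic formula (positive root): μ = [λ + √(λ² + 4×28.21333)]/2
Discriminant: 84.64 + 4×28.21333 = 197.4933, √197.4933 = 14.0532
μ ≥ (9.2 + 14.0532)/2 = 11.6266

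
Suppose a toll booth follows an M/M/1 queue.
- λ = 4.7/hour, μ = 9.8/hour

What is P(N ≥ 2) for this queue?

ρ = λ/μ = 4.7/9.8 = 0.4796
P(N ≥ n) = ρⁿ
P(N ≥ 2) = 0.4796^2
P(N ≥ 2) = 0.2300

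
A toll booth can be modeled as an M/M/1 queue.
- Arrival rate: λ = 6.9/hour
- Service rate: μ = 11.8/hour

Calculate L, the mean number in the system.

ρ = λ/μ = 6.9/11.8 = 0.5847
For M/M/1: L = λ/(μ-λ)
L = 6.9/(11.8-6.9) = 6.9/4.90
L = 1.4082 vehicles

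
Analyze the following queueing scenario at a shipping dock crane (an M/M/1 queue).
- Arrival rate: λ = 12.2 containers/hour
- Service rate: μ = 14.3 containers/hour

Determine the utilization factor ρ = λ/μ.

Server utilization: ρ = λ/μ
ρ = 12.2/14.3 = 0.8531
The server is busy 85.31% of the time.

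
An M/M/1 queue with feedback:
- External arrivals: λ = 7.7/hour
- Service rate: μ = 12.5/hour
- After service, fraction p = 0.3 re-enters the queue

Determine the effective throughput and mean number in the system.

Effective arrival rate: λ_eff = λ/(1-p) = 7.7/(1-0.3) = 7.7/0.70 = 11.0000
ρ = λ_eff/μ = 11.0000/12.5 = 0.8800
L = ρ/(1-ρ) = 0.8800/(1-0.8800) = 7.3333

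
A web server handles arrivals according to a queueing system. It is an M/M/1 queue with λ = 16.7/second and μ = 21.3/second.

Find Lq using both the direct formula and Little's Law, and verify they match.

Method 1 (direct): Lq = λ²/(μ(μ-λ)) = 278.89/(21.3 × 4.60) = 2.8464

Method 2 (Little's Law):
W = 1/(μ-λ) = 1/4.60 = 0.217391
Wq = W - 1/μ = 0.217391 - 0.0469484 = 0.170443
Lq = λWq = 16.7 × 0.170443 = 2.8464 ✔ (matches Method 1)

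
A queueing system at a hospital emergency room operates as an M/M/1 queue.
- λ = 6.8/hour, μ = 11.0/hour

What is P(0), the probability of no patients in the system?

ρ = λ/μ = 6.8/11.0 = 0.6182
P(0) = 1 - ρ = 1 - 0.6182 = 0.3818
The server is idle 38.18% of the time.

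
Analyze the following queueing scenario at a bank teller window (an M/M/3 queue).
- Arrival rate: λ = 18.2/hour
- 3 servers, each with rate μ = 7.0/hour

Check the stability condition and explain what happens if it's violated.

Stability requires ρ = λ/(cμ) < 1
ρ = 18.2/(3 × 7.0) = 18.2/21.00 = 0.8667
Since 0.8667 < 1, the system is STABLE.
The servers are busy 86.67% of the time.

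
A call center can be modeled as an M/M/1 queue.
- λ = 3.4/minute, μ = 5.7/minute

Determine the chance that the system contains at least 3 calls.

ρ = λ/μ = 3.4/5.7 = 0.5965
P(N ≥ n) = ρⁿ
P(N ≥ 3) = 0.5965^3
P(N ≥ 3) = 0.2122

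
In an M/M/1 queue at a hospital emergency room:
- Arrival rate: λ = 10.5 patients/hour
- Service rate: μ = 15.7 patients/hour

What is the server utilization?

Server utilization: ρ = λ/μ
ρ = 10.5/15.7 = 0.6688
The server is busy 66.88% of the time.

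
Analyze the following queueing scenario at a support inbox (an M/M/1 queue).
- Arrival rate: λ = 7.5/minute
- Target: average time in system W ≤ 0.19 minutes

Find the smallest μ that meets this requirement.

For M/M/1: W = 1/(μ-λ)
Need W ≤ 0.19, so 1/(μ-λ) ≤ 0.19
μ - λ ≥ 1/0.19 = 5.2632
μ ≥ 7.5 + 5.2632 = 12.7632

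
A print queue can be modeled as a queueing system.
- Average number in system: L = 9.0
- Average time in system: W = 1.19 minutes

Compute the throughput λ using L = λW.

Little's Law: L = λW, so λ = L/W
λ = 9.0/1.19 = 7.5630 jobs/minute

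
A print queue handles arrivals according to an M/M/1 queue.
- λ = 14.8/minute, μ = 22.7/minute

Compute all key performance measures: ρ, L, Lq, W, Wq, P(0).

Step 1: ρ = λ/μ = 14.8/22.7 = 0.6520
Step 2: L = λ/(μ-λ) = 14.8/7.90 = 1.8734
Step 3: Lq = λ²/(μ(μ-λ)) = 219.04/(22.7×7.90) = 1.2214
Step 4: W = 1/(μ-λ) = 1/7.90 = 0.12658
Step 5: Wq = λ/(μ(μ-λ)) = 14.8/(22.7×7.90) = 0.08253
Step 6: P(0) = 1-ρ = 0.3480
Verify: L = λW = 14.8×0.12658 = 1.8734 ✔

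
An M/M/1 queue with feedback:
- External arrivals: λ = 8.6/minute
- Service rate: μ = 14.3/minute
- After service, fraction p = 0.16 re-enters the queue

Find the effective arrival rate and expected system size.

Effective arrival rate: λ_eff = λ/(1-p) = 8.6/(1-0.16) = 8.6/0.84 = 10.2381
ρ = λ_eff/μ = 10.2381/14.3 = 0.71595
L = ρ/(1-ρ) = 0.71595/(1-0.71595) = 2.5205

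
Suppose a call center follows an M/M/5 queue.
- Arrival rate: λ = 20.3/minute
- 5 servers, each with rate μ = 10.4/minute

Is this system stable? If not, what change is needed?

Stability requires ρ = λ/(cμ) < 1
ρ = 20.3/(5 × 10.4) = 20.3/52.00 = 0.3904
Since 0.3904 < 1, the system is STABLE.
The servers are busy 39.04% of the time.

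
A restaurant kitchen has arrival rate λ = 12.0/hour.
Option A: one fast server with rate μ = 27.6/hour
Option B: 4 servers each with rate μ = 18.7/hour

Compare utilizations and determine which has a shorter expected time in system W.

Option A: single server μ = 27.6 (M/M/1)
  ρ_A = 12.0/27.6 = 0.4348
  W_A = 1/(μ-λ) = 1/(27.6-12.0) = 1/15.60 = 0.06410

Option B: 4 servers μ = 18.7 (M/M/4)
  ρ_B = λ/(cμ) = 12.0/(4×18.7) = 0.1604
  Offered load a = λ/μ = cρ = 12.0/18.7 = 0.6417
  P₀ = [ Σₙ₌₀^3 aⁿ/n! + a^4/(4!(1-ρ)) ]⁻¹
  Σ = a^0/0! + a^1/1! + a^2/2! + a^3/3! = 1.0000 + 0.6417 + 0.2059 + 0.04404 = 1.8916
  a^4/(4!(1-ρ)) = 0.16957/(24 × 0.83957) = 0.008416
  P₀ = 1/(1.8916 + 0.008416) = 0.5263
  Lq = P₀·a^4·ρ / (4!(1-ρ)²) = 0.5263 × 0.1696 × 0.1604 / (24 × 0.7049) = 0.0008463
  Wq_B = Lq/λ = 0.0008463/12.0 = 0.00007053
  W_B = Wq_B + 1/μ = 0.00007053 + 0.05348 = 0.05355

Since W_B = 0.05355 < W_A = 0.06410, Option B (multiple servers) has the shorter time in system.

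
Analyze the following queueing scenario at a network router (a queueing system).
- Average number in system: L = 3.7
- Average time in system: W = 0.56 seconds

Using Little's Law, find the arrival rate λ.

Little's Law: L = λW, so λ = L/W
λ = 3.7/0.56 = 6.6071 packets/second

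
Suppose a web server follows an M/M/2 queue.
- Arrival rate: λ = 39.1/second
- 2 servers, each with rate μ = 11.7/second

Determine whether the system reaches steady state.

Stability requires ρ = λ/(cμ) < 1
ρ = 39.1/(2 × 11.7) = 39.1/23.40 = 1.6709
Since 1.6709 ≥ 1, the system is UNSTABLE.
Need c > λ/μ = 39.1/11.7 = 3.34.
Minimum servers needed: c = 4.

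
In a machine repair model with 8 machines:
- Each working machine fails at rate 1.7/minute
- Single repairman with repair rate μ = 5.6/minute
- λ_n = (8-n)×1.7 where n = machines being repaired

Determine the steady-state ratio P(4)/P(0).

P(4)/P(0) = ∏_{i=0}^{4-1} λ_i/μ_{i+1}
= (8-0)×1.7/5.6 × (8-1)×1.7/5.6 × (8-2)×1.7/5.6 × (8-3)×1.7/5.6
= 14.2677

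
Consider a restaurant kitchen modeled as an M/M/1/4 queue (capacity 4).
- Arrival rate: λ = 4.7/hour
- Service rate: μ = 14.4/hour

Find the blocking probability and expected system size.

ρ = λ/μ = 4.7/14.4 = 0.32639
P₀ = (1-ρ)/(1-ρ^(K+1)) = (1-0.32639)/(1-0.32639^5) = 0.6736/0.9963 = 0.6761
P_K = P₀×ρ^K = 0.67611 × 0.32639^4 = 0.67611 × 0.011349 = 0.007673
Blocking probability P_4 = 0.007673 (0.77%)
L = ρ[1 - (K+1)ρ^K + Kρ^(K+1)] / [(1-ρ)(1-ρ^(K+1))]
L = 0.32639 × (1 - 5×0.01135 + 4×0.003704) / ((1 - 0.32639) × (1 - 0.003704)) = 0.4659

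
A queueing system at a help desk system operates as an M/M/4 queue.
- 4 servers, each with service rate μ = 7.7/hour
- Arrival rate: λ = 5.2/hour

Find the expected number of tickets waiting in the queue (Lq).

Traffic intensity: ρ = λ/(cμ) = 5.2/(4×7.7) = 0.1688
Since ρ = 0.1688 < 1, system is stable.
Offered load a = λ/μ = cρ = 5.2/7.7 = 0.6753
P₀ = [ Σₙ₌₀^3 aⁿ/n! + a^4/(4!(1-ρ)) ]⁻¹
Σ = a^0/0! + a^1/1! + a^2/2! + a^3/3! = 1.0000 + 0.67532 + 0.22803 + 0.051332 = 1.9547
a^4/(4!(1-ρ)) = 0.2080/(24 × 0.8312) = 0.01043
P₀ = 1/(1.9547 + 0.01043) = 0.5089
Lq = P₀·a^4·ρ / (4!(1-ρ)²) = 0.5089 × 0.2080 × 0.1688 / (24 × 0.6908) = 0.001078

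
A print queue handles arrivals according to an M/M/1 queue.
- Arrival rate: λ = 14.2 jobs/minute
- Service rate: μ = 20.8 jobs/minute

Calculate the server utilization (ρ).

Server utilization: ρ = λ/μ
ρ = 14.2/20.8 = 0.6827
The server is busy 68.27% of the time.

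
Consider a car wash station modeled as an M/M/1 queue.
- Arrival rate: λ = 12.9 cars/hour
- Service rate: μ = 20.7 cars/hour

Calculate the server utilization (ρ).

Server utilization: ρ = λ/μ
ρ = 12.9/20.7 = 0.6232
The server is busy 62.32% of the time.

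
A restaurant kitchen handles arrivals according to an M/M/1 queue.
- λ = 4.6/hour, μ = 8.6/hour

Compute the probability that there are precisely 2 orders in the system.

ρ = λ/μ = 4.6/8.6 = 0.5349
P(n) = (1-ρ)ρⁿ
P(2) = (1-0.5349) × 0.5349^2
P(2) = 0.4651 × 0.2861
P(2) = 0.1331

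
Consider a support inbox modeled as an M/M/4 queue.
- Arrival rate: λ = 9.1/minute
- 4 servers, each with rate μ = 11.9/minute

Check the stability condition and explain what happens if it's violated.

Stability requires ρ = λ/(cμ) < 1
ρ = 9.1/(4 × 11.9) = 9.1/47.60 = 0.1912
Since 0.1912 < 1, the system is STABLE.
The servers are busy 19.12% of the time.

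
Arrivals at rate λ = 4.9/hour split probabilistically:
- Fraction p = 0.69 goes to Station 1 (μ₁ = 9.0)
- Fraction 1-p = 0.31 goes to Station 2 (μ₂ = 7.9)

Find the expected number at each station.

Effective rates: λ₁ = 4.9×0.69 = 3.381, λ₂ = 4.9×0.31 = 1.519
Station 1: ρ₁ = 3.381/9.0 = 0.37567, L₁ = ρ₁/(1-ρ₁) = 0.37567/(1-0.37567) = 0.6017
Station 2: ρ₂ = 1.519/7.9 = 0.1923, L₂ = ρ₂/(1-ρ₂) = 0.1923/(1-0.1923) = 0.2381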